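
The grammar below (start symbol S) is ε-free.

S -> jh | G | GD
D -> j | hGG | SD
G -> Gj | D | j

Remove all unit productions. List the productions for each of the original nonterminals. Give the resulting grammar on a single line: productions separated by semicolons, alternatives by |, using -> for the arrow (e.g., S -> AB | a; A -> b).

S -> j | GD | Gj | SD | jh | hGG; D -> j | SD | hGG; G -> j | Gj | SD | hGG

Unit productions: G->D, S->G.
Unit pairs (A ⇒* B via units): (G,D), (S,D), (S,G).
S: inherits non-unit rules of {D, G, S} → GD | Gj | SD | hGG | j | jh.
D: inherits non-unit rules of {D} → SD | hGG | j.
G: inherits non-unit rules of {D, G} → Gj | SD | hGG | j.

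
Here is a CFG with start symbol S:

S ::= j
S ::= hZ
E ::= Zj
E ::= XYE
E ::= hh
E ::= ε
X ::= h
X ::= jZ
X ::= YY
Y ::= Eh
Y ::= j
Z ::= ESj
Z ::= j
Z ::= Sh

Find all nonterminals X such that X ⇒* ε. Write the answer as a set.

{E}

Directly nullable (have an ε-rule): {E}.
Not nullable: S, X, Y, Z — each has a terminal in every rule's right-hand side or depends on a non-nullable symbol.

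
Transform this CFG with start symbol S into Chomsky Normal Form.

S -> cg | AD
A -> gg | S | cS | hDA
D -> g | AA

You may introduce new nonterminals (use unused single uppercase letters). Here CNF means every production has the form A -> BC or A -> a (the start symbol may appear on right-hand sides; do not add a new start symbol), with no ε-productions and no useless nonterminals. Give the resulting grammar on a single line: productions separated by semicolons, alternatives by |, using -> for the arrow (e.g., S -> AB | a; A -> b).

S -> AD | BC; A -> AD | BC | BS | CC | EF; B -> c; C -> g; D -> g | AA; E -> h; F -> DA

No ε-productions.
After unit-elimination: S -> AD | cg; A -> AD | cS | cg | gg | hDA; D -> g | AA.
TERM: introduce B -> c, C -> g, E -> h and substitute in every rule of length ≥2.
BIN: A -> EDA becomes A -> EF, F -> DA.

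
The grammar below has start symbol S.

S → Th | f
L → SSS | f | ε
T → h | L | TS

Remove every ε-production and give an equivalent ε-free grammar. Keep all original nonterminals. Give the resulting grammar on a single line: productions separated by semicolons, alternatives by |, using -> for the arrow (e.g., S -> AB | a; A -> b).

Nullable set: {L, T}.
S -> Th: T nullable, giving Th | h.
Drop L -> ε.
T -> L: L nullable, giving L.
T -> TS: T nullable, giving S | TS.
Unchanged (no nullable symbols): S -> f; L -> SSS; L -> f; T -> h.

S -> f | h | Th; L -> f | SSS; T -> L | S | h | TS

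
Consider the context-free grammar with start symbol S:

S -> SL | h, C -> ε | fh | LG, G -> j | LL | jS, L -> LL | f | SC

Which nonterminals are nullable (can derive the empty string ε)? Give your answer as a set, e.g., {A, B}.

Directly nullable (have an ε-rule): {C}.
Not nullable: G, L, S — each has a terminal in every rule's right-hand side or depends on a non-nullable symbol.

{C}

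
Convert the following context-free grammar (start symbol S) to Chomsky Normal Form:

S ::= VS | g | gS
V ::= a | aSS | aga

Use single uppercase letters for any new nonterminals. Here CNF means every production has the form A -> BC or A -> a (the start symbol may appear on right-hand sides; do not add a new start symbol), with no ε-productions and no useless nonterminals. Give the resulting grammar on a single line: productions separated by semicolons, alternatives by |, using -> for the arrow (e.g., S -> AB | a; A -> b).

No ε-productions.
No unit productions to eliminate.
TERM: introduce B -> a, A -> g and substitute in every rule of length ≥2.
BIN: V -> BAB becomes V -> BC, C -> AB; V -> BSS becomes V -> BD, D -> SS.

S -> g | AS | VS; A -> g; B -> a; C -> AB; D -> SS; V -> a | BC | BD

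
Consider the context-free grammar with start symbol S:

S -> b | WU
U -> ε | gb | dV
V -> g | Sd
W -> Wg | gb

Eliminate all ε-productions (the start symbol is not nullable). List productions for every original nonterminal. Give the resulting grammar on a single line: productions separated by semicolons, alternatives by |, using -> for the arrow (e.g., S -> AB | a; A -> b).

S -> W | b | WU; U -> dV | gb; V -> g | Sd; W -> Wg | gb

Nullable set: {U}.
S -> WU: U nullable, giving W | WU.
Drop U -> ε.
Unchanged (no nullable symbols): S -> b; U -> dV; U -> gb; V -> Sd; V -> g; W -> Wg; W -> gb.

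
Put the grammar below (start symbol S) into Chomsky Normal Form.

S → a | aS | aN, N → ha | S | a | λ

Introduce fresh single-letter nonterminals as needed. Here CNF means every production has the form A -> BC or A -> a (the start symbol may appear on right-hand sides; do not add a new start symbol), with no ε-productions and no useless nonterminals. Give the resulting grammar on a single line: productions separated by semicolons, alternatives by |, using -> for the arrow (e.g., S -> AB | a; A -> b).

S -> a | AN | AS; A -> a; B -> h; N -> a | AN | AS | BA

Nullable: {N}; after ε-elimination: S -> a | aN | aS; N -> S | a | ha.
After unit-elimination: S -> a | aN | aS; N -> a | aN | aS | ha.
TERM: introduce A -> a, B -> h and substitute in every rule of length ≥2.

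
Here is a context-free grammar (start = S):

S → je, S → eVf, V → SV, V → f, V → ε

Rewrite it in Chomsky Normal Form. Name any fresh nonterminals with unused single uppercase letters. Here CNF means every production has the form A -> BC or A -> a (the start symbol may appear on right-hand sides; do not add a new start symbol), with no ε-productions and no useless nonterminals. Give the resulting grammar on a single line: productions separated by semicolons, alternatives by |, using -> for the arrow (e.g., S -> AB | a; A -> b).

S -> AB | AD | CA; A -> e; B -> f; C -> j; D -> VB; E -> VB; V -> f | AB | AE | CA | SV

Nullable: {V}; after ε-elimination: S -> ef | je | eVf; V -> S | f | SV.
After unit-elimination: S -> ef | je | eVf; V -> f | SV | ef | je | eVf.
TERM: introduce A -> e, B -> f, C -> j and substitute in every rule of length ≥2.
BIN: S -> AVB becomes S -> AD, D -> VB; V -> AVB becomes V -> AE, E -> VB.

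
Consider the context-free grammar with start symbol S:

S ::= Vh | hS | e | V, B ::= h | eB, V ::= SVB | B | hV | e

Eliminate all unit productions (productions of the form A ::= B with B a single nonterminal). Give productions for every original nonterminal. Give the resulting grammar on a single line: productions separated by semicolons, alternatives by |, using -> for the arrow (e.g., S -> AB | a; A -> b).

S -> e | h | Vh | eB | hS | hV | SVB; B -> h | eB; V -> e | h | eB | hV | SVB

Unit productions: S->V, V->B.
Unit pairs (A ⇒* B via units): (S,B), (S,V), (V,B).
S: inherits non-unit rules of {B, S, V} → SVB | Vh | e | eB | h | hS | hV.
B: inherits non-unit rules of {B} → eB | h.
V: inherits non-unit rules of {B, V} → SVB | e | eB | h | hV.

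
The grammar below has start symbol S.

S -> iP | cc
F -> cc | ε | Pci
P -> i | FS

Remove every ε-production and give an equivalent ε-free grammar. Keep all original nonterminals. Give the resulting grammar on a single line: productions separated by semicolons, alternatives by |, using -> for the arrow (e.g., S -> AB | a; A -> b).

Nullable set: {F}.
Drop F -> ε.
P -> FS: F nullable, giving FS | S.
Unchanged (no nullable symbols): S -> cc; S -> iP; F -> Pci; F -> cc; P -> i.

S -> cc | iP; F -> cc | Pci; P -> S | i | FS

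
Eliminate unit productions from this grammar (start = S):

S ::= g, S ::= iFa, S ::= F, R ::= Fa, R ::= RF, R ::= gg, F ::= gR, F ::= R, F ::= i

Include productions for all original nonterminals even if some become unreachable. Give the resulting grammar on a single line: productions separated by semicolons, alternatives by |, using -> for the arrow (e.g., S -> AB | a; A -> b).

Unit productions: F->R, S->F.
Unit pairs (A ⇒* B via units): (F,R), (S,F), (S,R).
S: inherits non-unit rules of {F, R, S} → Fa | RF | g | gR | gg | i | iFa.
F: inherits non-unit rules of {F, R} → Fa | RF | gR | gg | i.
R: inherits non-unit rules of {R} → Fa | RF | gg.

S -> g | i | Fa | RF | gR | gg | iFa; F -> i | Fa | RF | gR | gg; R -> Fa | RF | gg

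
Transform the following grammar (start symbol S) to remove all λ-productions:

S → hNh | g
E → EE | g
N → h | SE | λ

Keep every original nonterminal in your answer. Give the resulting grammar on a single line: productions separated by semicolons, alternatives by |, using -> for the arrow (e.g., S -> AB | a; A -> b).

S -> g | hh | hNh; E -> g | EE; N -> h | SE

Nullable set: {N}.
S -> hNh: N nullable, giving hNh | hh.
Drop N -> λ.
Unchanged (no nullable symbols): S -> g; E -> EE; E -> g; N -> SE; N -> h.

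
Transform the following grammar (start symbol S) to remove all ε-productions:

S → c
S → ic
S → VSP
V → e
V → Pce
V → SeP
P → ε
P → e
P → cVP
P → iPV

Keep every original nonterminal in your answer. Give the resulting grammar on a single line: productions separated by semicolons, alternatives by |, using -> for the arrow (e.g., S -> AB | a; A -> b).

S -> c | VS | ic | VSP; P -> e | cV | iV | cVP | iPV; V -> e | Se | ce | Pce | SeP

Nullable set: {P}.
S -> VSP: P nullable, giving VS | VSP.
Drop P -> ε.
P -> cVP: P nullable, giving cV | cVP.
P -> iPV: P nullable, giving iPV | iV.
V -> Pce: P nullable, giving Pce | ce.
V -> SeP: P nullable, giving Se | SeP.
Unchanged (no nullable symbols): S -> c; S -> ic; P -> e; V -> e.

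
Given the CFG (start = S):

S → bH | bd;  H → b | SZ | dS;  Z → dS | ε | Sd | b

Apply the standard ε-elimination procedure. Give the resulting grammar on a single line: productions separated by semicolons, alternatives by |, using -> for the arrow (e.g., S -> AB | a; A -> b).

Nullable set: {Z}.
H -> SZ: Z nullable, giving S | SZ.
Drop Z -> ε.
Unchanged (no nullable symbols): S -> bH; S -> bd; H -> b; H -> dS; Z -> Sd; Z -> b; Z -> dS.

S -> bH | bd; H -> S | b | SZ | dS; Z -> b | Sd | dS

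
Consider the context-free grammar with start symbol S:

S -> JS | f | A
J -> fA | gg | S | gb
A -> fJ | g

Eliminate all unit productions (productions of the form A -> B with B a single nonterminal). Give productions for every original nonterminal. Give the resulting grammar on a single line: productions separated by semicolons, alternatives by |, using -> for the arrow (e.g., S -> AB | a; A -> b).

Unit productions: J->S, S->A.
Unit pairs (A ⇒* B via units): (J,A), (J,S), (S,A).
S: inherits non-unit rules of {A, S} → JS | f | fJ | g.
A: inherits non-unit rules of {A} → fJ | g.
J: inherits non-unit rules of {A, J, S} → JS | f | fA | fJ | g | gb | gg.

S -> f | g | JS | fJ; A -> g | fJ; J -> f | g | JS | fA | fJ | gb | gg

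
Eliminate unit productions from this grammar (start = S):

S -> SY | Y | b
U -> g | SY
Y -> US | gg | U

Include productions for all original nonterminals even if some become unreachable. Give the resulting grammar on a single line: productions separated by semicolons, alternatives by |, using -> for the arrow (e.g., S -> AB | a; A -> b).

S -> b | g | SY | US | gg; U -> g | SY; Y -> g | SY | US | gg

Unit productions: S->Y, Y->U.
Unit pairs (A ⇒* B via units): (S,U), (S,Y), (Y,U).
S: inherits non-unit rules of {S, U, Y} → SY | US | b | g | gg.
U: inherits non-unit rules of {U} → SY | g.
Y: inherits non-unit rules of {U, Y} → SY | US | g | gg.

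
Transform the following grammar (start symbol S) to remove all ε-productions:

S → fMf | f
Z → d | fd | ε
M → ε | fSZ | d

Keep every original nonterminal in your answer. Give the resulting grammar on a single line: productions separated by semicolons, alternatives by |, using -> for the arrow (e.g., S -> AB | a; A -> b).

Nullable set: {M, Z}.
S -> fMf: M nullable, giving fMf | ff.
Drop M -> ε.
M -> fSZ: Z nullable, giving fS | fSZ.
Drop Z -> ε.
Unchanged (no nullable symbols): S -> f; M -> d; Z -> d; Z -> fd.

S -> f | ff | fMf; M -> d | fS | fSZ; Z -> d | fd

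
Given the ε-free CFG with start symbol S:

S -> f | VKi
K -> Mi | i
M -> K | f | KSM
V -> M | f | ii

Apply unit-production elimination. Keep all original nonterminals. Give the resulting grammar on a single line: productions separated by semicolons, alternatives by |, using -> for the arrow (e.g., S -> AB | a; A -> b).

Unit productions: M->K, V->M.
Unit pairs (A ⇒* B via units): (M,K), (V,K), (V,M).
S: inherits non-unit rules of {S} → VKi | f.
K: inherits non-unit rules of {K} → Mi | i.
M: inherits non-unit rules of {K, M} → KSM | Mi | f | i.
V: inherits non-unit rules of {K, M, V} → KSM | Mi | f | i | ii.

S -> f | VKi; K -> i | Mi; M -> f | i | Mi | KSM; V -> f | i | Mi | ii | KSM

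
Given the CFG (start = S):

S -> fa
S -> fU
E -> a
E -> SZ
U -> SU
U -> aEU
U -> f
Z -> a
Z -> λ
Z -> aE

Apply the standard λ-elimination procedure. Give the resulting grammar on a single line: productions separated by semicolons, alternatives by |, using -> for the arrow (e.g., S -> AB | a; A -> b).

Nullable set: {Z}.
E -> SZ: Z nullable, giving S | SZ.
Drop Z -> λ.
Unchanged (no nullable symbols): S -> fU; S -> fa; E -> a; U -> SU; U -> aEU; U -> f; Z -> a; Z -> aE.

S -> fU | fa; E -> S | a | SZ; U -> f | SU | aEU; Z -> a | aE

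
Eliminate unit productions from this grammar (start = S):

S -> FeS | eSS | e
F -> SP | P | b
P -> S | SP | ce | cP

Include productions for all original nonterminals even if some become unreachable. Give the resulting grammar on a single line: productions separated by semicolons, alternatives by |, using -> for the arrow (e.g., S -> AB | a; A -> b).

Unit productions: F->P, P->S.
Unit pairs (A ⇒* B via units): (F,P), (F,S), (P,S).
S: inherits non-unit rules of {S} → FeS | e | eSS.
F: inherits non-unit rules of {F, P, S} → FeS | SP | b | cP | ce | e | eSS.
P: inherits non-unit rules of {P, S} → FeS | SP | cP | ce | e | eSS.

S -> e | FeS | eSS; F -> b | e | SP | cP | ce | FeS | eSS; P -> e | SP | cP | ce | FeS | eSS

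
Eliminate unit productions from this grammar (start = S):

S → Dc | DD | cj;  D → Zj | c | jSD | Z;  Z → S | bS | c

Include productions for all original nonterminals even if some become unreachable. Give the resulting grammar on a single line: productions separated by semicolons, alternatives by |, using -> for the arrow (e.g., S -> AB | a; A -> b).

Unit productions: D->Z, Z->S.
Unit pairs (A ⇒* B via units): (D,S), (D,Z), (Z,S).
S: inherits non-unit rules of {S} → DD | Dc | cj.
D: inherits non-unit rules of {D, S, Z} → DD | Dc | Zj | bS | c | cj | jSD.
Z: inherits non-unit rules of {S, Z} → DD | Dc | bS | c | cj.

S -> DD | Dc | cj; D -> c | DD | Dc | Zj | bS | cj | jSD; Z -> c | DD | Dc | bS | cj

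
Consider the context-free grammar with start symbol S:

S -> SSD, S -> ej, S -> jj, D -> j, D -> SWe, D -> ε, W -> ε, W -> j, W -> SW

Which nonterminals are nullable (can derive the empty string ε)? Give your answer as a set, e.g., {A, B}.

Directly nullable (have an ε-rule): {D, W}.
Not nullable: S — each has a terminal in every rule's right-hand side or depends on a non-nullable symbol.

{D, W}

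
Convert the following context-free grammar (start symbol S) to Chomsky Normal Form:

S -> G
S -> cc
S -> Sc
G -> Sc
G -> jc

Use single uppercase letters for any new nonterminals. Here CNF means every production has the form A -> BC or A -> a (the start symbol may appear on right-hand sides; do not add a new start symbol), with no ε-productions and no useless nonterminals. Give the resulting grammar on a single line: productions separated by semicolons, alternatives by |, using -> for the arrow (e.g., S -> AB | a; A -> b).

S -> AA | BA | SA; A -> c; B -> j

No ε-productions.
After unit-elimination: S -> Sc | cc | jc; G -> Sc | jc.
TERM: introduce A -> c, B -> j and substitute in every rule of length ≥2.
Drop unreachable/unproductive: G.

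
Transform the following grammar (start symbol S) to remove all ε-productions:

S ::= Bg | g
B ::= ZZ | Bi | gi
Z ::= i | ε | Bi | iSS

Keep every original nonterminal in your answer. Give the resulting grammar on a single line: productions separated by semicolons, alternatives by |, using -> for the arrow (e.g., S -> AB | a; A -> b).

S -> g | Bg; B -> Z | i | Bi | ZZ | gi; Z -> i | Bi | iSS

Nullable set: {B, Z}.
S -> Bg: B nullable, giving Bg | g.
B -> Bi: B nullable, giving Bi | i.
B -> ZZ: Z, Z nullable, giving Z | ZZ.
Drop Z -> ε.
Z -> Bi: B nullable, giving Bi | i.
Unchanged (no nullable symbols): S -> g; B -> gi; Z -> i; Z -> iSS.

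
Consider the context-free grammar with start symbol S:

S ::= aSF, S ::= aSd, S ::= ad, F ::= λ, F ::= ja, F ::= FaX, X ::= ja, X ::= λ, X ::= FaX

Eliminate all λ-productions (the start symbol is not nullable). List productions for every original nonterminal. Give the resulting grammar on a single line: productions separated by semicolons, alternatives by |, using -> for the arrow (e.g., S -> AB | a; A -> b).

S -> aS | ad | aSF | aSd; F -> a | Fa | aX | ja | FaX; X -> a | Fa | aX | ja | FaX

Nullable set: {F, X}.
S -> aSF: F nullable, giving aS | aSF.
Drop F -> λ.
F -> FaX: F, X nullable, giving Fa | FaX | a | aX.
Drop X -> λ.
X -> FaX: F, X nullable, giving Fa | FaX | a | aX.
Unchanged (no nullable symbols): S -> aSd; S -> ad; F -> ja; X -> ja.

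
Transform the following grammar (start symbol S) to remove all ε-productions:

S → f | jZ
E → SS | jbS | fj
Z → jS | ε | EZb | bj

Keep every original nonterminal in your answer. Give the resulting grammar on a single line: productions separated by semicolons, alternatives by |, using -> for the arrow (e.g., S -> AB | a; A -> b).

Nullable set: {Z}.
S -> jZ: Z nullable, giving j | jZ.
Drop Z -> ε.
Z -> EZb: Z nullable, giving EZb | Eb.
Unchanged (no nullable symbols): S -> f; E -> SS; E -> fj; E -> jbS; Z -> bj; Z -> jS.

S -> f | j | jZ; E -> SS | fj | jbS; Z -> Eb | bj | jS | EZb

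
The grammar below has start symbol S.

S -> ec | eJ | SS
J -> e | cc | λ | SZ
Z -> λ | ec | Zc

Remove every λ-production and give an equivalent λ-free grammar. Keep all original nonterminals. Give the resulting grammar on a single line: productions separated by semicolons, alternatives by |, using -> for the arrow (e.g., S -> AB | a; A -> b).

Nullable set: {J, Z}.
S -> eJ: J nullable, giving e | eJ.
Drop J -> λ.
J -> SZ: Z nullable, giving S | SZ.
Drop Z -> λ.
Z -> Zc: Z nullable, giving Zc | c.
Unchanged (no nullable symbols): S -> SS; S -> ec; J -> cc; J -> e; Z -> ec.

S -> e | SS | eJ | ec; J -> S | e | SZ | cc; Z -> c | Zc | ec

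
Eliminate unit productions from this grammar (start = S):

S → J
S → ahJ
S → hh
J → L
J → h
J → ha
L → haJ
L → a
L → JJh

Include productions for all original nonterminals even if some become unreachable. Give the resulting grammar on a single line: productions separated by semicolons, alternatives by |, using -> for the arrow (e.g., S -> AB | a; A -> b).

Unit productions: J->L, S->J.
Unit pairs (A ⇒* B via units): (J,L), (S,J), (S,L).
S: inherits non-unit rules of {J, L, S} → JJh | a | ahJ | h | ha | haJ | hh.
J: inherits non-unit rules of {J, L} → JJh | a | h | ha | haJ.
L: inherits non-unit rules of {L} → JJh | a | haJ.

S -> a | h | ha | hh | JJh | ahJ | haJ; J -> a | h | ha | JJh | haJ; L -> a | JJh | haJ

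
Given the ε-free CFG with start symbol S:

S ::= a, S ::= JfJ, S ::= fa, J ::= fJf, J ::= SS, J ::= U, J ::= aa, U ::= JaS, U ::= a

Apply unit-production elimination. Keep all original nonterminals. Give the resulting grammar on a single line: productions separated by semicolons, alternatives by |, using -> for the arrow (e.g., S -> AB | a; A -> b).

S -> a | fa | JfJ; J -> a | SS | aa | JaS | fJf; U -> a | JaS

Unit productions: J->U.
Unit pairs (A ⇒* B via units): (J,U).
S: inherits non-unit rules of {S} → JfJ | a | fa.
J: inherits non-unit rules of {J, U} → JaS | SS | a | aa | fJf.
U: inherits non-unit rules of {U} → JaS | a.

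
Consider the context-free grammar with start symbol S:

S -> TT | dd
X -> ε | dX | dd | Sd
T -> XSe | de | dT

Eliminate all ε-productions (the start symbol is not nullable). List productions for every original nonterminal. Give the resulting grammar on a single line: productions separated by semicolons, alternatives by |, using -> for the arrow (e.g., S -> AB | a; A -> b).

Nullable set: {X}.
T -> XSe: X nullable, giving Se | XSe.
Drop X -> ε.
X -> dX: X nullable, giving d | dX.
Unchanged (no nullable symbols): S -> TT; S -> dd; T -> dT; T -> de; X -> Sd; X -> dd.

S -> TT | dd; T -> Se | dT | de | XSe; X -> d | Sd | dX | dd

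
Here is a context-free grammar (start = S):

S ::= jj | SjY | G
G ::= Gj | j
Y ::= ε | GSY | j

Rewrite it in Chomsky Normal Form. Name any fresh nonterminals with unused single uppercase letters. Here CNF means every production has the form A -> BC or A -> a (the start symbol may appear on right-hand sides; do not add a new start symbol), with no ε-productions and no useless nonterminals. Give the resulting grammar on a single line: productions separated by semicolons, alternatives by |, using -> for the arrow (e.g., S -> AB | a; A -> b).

Nullable: {Y}; after ε-elimination: S -> G | Sj | jj | SjY; G -> j | Gj; Y -> j | GS | GSY.
After unit-elimination: S -> j | Gj | Sj | jj | SjY; G -> j | Gj; Y -> j | GS | GSY.
TERM: introduce A -> j and substitute in every rule of length ≥2.
BIN: S -> SAY becomes S -> SB, B -> AY; Y -> GSY becomes Y -> GC, C -> SY.

S -> j | AA | GA | SA | SB; A -> j; B -> AY; C -> SY; G -> j | GA; Y -> j | GC | GS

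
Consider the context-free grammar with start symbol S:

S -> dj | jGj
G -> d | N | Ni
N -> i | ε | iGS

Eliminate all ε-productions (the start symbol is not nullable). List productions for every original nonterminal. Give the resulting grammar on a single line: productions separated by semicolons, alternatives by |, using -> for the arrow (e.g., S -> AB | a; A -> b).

S -> dj | jj | jGj; G -> N | d | i | Ni; N -> i | iS | iGS

Nullable set: {G, N}.
S -> jGj: G nullable, giving jGj | jj.
G -> N: N nullable, giving N.
G -> Ni: N nullable, giving Ni | i.
Drop N -> ε.
N -> iGS: G nullable, giving iGS | iS.
Unchanged (no nullable symbols): S -> dj; G -> d; N -> i.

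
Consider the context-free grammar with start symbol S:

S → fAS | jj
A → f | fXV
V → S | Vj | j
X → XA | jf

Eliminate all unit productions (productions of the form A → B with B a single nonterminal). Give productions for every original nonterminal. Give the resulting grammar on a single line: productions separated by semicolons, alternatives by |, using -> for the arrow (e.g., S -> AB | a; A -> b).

S -> jj | fAS; A -> f | fXV; V -> j | Vj | jj | fAS; X -> XA | jf

Unit productions: V->S.
Unit pairs (A ⇒* B via units): (V,S).
S: inherits non-unit rules of {S} → fAS | jj.
A: inherits non-unit rules of {A} → f | fXV.
V: inherits non-unit rules of {S, V} → Vj | fAS | j | jj.
X: inherits non-unit rules of {X} → XA | jf.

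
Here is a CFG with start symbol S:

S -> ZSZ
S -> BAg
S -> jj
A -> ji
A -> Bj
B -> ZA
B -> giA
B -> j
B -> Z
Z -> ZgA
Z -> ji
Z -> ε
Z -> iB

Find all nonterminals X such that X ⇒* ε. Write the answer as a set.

{B, Z}

Directly nullable (have an ε-rule): {Z}.
B is nullable via B -> Z (every symbol on the right is already known nullable).
Not nullable: A, S — each has a terminal in every rule's right-hand side or depends on a non-nullable symbol.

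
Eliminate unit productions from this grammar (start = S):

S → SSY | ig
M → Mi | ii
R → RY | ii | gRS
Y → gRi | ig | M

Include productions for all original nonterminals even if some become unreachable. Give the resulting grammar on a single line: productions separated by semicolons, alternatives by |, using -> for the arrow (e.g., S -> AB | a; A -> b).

Unit productions: Y->M.
Unit pairs (A ⇒* B via units): (Y,M).
S: inherits non-unit rules of {S} → SSY | ig.
M: inherits non-unit rules of {M} → Mi | ii.
R: inherits non-unit rules of {R} → RY | gRS | ii.
Y: inherits non-unit rules of {M, Y} → Mi | gRi | ig | ii.

S -> ig | SSY; M -> Mi | ii; R -> RY | ii | gRS; Y -> Mi | ig | ii | gRi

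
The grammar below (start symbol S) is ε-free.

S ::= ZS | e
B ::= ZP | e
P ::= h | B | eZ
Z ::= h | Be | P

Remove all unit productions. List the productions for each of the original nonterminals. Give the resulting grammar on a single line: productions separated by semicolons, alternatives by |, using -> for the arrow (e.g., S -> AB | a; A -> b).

S -> e | ZS; B -> e | ZP; P -> e | h | ZP | eZ; Z -> e | h | Be | ZP | eZ

Unit productions: P->B, Z->P.
Unit pairs (A ⇒* B via units): (P,B), (Z,B), (Z,P).
S: inherits non-unit rules of {S} → ZS | e.
B: inherits non-unit rules of {B} → ZP | e.
P: inherits non-unit rules of {B, P} → ZP | e | eZ | h.
Z: inherits non-unit rules of {B, P, Z} → Be | ZP | e | eZ | h.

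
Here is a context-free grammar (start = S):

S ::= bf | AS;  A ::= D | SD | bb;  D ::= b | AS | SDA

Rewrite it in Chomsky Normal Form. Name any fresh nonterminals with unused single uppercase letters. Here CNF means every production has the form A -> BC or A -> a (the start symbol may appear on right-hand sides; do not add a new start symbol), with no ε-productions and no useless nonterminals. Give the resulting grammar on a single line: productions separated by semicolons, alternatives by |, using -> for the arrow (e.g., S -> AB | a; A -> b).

S -> AS | BC; A -> b | AS | BB | SD | SE; B -> b; C -> f; D -> b | AS | SF; E -> DA; F -> DA

No ε-productions.
After unit-elimination: S -> AS | bf; A -> b | AS | SD | bb | SDA; D -> b | AS | SDA.
TERM: introduce B -> b, C -> f and substitute in every rule of length ≥2.
BIN: A -> SDA becomes A -> SE, E -> DA; D -> SDA becomes D -> SF, F -> DA.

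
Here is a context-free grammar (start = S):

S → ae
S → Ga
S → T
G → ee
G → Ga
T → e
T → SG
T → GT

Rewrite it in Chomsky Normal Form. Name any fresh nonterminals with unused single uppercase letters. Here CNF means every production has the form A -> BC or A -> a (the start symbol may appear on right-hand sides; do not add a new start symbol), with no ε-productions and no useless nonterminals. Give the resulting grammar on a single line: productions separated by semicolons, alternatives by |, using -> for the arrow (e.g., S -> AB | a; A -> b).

No ε-productions.
After unit-elimination: S -> e | GT | Ga | SG | ae; G -> Ga | ee; T -> e | GT | SG.
TERM: introduce A -> a, B -> e and substitute in every rule of length ≥2.

S -> e | AB | GA | GT | SG; A -> a; B -> e; G -> BB | GA; T -> e | GT | SG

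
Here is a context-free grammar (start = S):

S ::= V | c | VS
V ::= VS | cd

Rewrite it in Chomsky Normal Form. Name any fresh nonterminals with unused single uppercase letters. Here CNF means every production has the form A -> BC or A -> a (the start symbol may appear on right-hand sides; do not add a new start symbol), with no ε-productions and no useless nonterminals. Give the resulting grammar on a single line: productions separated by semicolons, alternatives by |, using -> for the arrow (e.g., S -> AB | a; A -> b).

No ε-productions.
After unit-elimination: S -> c | VS | cd; V -> VS | cd.
TERM: introduce A -> c, B -> d and substitute in every rule of length ≥2.

S -> c | AB | VS; A -> c; B -> d; V -> AB | VS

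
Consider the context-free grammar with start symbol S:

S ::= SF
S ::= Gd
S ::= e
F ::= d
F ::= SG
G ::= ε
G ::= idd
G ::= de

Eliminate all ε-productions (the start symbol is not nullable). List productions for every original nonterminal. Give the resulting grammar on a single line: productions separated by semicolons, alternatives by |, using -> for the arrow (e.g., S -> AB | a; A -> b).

S -> d | e | Gd | SF; F -> S | d | SG; G -> de | idd

Nullable set: {G}.
S -> Gd: G nullable, giving Gd | d.
F -> SG: G nullable, giving S | SG.
Drop G -> ε.
Unchanged (no nullable symbols): S -> SF; S -> e; F -> d; G -> de; G -> idd.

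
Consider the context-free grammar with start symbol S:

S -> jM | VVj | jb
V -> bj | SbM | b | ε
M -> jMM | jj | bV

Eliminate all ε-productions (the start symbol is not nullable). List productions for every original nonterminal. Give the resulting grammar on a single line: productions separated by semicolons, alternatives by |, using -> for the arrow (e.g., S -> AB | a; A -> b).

Nullable set: {V}.
S -> VVj: V, V nullable, giving VVj | Vj | j.
M -> bV: V nullable, giving b | bV.
Drop V -> ε.
Unchanged (no nullable symbols): S -> jM; S -> jb; M -> jMM; M -> jj; V -> SbM; V -> b; V -> bj.

S -> j | Vj | jM | jb | VVj; M -> b | bV | jj | jMM; V -> b | bj | SbM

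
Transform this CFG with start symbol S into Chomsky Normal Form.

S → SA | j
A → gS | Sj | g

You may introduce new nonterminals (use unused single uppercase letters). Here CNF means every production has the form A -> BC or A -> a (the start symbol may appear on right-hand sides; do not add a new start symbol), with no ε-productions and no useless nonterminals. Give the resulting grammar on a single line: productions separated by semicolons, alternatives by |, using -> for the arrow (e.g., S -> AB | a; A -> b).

S -> j | SA; A -> g | CS | SB; B -> j; C -> g

No ε-productions.
No unit productions to eliminate.
TERM: introduce C -> g, B -> j and substitute in every rule of length ≥2.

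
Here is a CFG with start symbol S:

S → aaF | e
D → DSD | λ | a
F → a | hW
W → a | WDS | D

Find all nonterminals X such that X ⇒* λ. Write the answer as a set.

{D, W}

Directly nullable (have an ε-rule): {D}.
W is nullable via W -> D (every symbol on the right is already known nullable).
Not nullable: F, S — each has a terminal in every rule's right-hand side or depends on a non-nullable symbol.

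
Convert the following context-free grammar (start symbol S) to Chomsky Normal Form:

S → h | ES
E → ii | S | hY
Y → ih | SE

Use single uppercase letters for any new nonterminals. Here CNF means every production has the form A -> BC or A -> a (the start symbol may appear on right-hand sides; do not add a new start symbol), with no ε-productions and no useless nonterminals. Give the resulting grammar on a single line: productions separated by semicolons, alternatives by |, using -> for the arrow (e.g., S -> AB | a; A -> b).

S -> h | ES; A -> h; B -> i; E -> h | AY | BB | ES; Y -> BA | SE

No ε-productions.
After unit-elimination: S -> h | ES; E -> h | ES | hY | ii; Y -> SE | ih.
TERM: introduce A -> h, B -> i and substitute in every rule of length ≥2.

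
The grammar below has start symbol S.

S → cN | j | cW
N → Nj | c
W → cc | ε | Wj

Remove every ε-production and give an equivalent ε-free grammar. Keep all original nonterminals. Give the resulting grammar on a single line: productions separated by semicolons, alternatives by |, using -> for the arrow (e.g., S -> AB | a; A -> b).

S -> c | j | cN | cW; N -> c | Nj; W -> j | Wj | cc

Nullable set: {W}.
S -> cW: W nullable, giving c | cW.
Drop W -> ε.
W -> Wj: W nullable, giving Wj | j.
Unchanged (no nullable symbols): S -> cN; S -> j; N -> Nj; N -> c; W -> cc.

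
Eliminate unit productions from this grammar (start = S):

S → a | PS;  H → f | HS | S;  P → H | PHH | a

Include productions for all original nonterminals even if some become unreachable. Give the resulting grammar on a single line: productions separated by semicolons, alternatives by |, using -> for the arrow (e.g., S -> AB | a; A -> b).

Unit productions: H->S, P->H.
Unit pairs (A ⇒* B via units): (H,S), (P,H), (P,S).
S: inherits non-unit rules of {S} → PS | a.
H: inherits non-unit rules of {H, S} → HS | PS | a | f.
P: inherits non-unit rules of {H, P, S} → HS | PHH | PS | a | f.

S -> a | PS; H -> a | f | HS | PS; P -> a | f | HS | PS | PHH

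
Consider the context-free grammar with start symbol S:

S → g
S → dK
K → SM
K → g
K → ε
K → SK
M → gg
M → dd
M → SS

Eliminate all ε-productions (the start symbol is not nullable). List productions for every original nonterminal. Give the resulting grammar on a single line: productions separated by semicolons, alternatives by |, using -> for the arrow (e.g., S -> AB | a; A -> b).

Nullable set: {K}.
S -> dK: K nullable, giving d | dK.
Drop K -> ε.
K -> SK: K nullable, giving S | SK.
Unchanged (no nullable symbols): S -> g; K -> SM; K -> g; M -> SS; M -> dd; M -> gg.

S -> d | g | dK; K -> S | g | SK | SM; M -> SS | dd | gg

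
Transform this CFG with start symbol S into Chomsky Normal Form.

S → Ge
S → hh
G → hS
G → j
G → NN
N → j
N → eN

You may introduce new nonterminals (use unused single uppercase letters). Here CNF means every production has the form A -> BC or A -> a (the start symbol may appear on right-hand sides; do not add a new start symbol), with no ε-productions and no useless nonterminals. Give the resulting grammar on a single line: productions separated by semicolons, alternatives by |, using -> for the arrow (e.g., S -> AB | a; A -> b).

No ε-productions.
No unit productions to eliminate.
TERM: introduce B -> e, A -> h and substitute in every rule of length ≥2.

S -> AA | GB; A -> h; B -> e; G -> j | AS | NN; N -> j | BN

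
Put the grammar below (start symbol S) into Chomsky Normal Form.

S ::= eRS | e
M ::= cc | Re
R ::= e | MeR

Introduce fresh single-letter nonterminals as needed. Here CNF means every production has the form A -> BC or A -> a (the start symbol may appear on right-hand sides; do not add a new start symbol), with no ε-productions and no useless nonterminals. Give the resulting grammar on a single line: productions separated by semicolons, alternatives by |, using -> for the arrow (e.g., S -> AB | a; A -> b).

S -> e | AD; A -> e; B -> c; C -> AR; D -> RS; M -> BB | RA; R -> e | MC

No ε-productions.
No unit productions to eliminate.
TERM: introduce B -> c, A -> e and substitute in every rule of length ≥2.
BIN: R -> MAR becomes R -> MC, C -> AR; S -> ARS becomes S -> AD, D -> RS.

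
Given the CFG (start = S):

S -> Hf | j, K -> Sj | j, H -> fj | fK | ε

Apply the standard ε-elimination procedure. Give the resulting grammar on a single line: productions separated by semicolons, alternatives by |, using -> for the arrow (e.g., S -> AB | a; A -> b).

S -> f | j | Hf; H -> fK | fj; K -> j | Sj

Nullable set: {H}.
S -> Hf: H nullable, giving Hf | f.
Drop H -> ε.
Unchanged (no nullable symbols): S -> j; H -> fK; H -> fj; K -> Sj; K -> j.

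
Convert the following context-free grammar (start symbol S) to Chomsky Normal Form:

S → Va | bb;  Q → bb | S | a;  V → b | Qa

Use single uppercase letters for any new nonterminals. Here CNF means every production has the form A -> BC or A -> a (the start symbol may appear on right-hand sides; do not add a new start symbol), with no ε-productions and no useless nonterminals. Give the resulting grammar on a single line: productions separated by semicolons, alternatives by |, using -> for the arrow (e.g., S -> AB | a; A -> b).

No ε-productions.
After unit-elimination: S -> Va | bb; Q -> a | Va | bb; V -> b | Qa.
TERM: introduce A -> a, B -> b and substitute in every rule of length ≥2.

S -> BB | VA; A -> a; B -> b; Q -> a | BB | VA; V -> b | QA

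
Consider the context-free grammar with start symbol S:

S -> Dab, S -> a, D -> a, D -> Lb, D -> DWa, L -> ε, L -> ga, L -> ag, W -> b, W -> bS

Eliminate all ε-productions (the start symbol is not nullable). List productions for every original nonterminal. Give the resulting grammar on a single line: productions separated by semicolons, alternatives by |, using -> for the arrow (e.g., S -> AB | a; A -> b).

S -> a | Dab; D -> a | b | Lb | DWa; L -> ag | ga; W -> b | bS

Nullable set: {L}.
D -> Lb: L nullable, giving Lb | b.
Drop L -> ε.
Unchanged (no nullable symbols): S -> Dab; S -> a; D -> DWa; D -> a; L -> ag; L -> ga; W -> b; W -> bS.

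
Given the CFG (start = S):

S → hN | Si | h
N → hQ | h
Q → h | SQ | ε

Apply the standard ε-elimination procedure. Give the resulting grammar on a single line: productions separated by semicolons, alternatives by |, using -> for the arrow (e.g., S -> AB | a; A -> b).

S -> h | Si | hN; N -> h | hQ; Q -> S | h | SQ

Nullable set: {Q}.
N -> hQ: Q nullable, giving h | hQ.
Drop Q -> ε.
Q -> SQ: Q nullable, giving S | SQ.
Unchanged (no nullable symbols): S -> Si; S -> h; S -> hN; N -> h; Q -> h.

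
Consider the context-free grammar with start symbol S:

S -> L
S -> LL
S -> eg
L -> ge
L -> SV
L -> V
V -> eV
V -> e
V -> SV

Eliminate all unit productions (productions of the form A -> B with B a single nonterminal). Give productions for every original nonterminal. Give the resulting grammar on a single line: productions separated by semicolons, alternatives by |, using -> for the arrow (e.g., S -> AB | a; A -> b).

S -> e | LL | SV | eV | eg | ge; L -> e | SV | eV | ge; V -> e | SV | eV

Unit productions: L->V, S->L.
Unit pairs (A ⇒* B via units): (L,V), (S,L), (S,V).
S: inherits non-unit rules of {L, S, V} → LL | SV | e | eV | eg | ge.
L: inherits non-unit rules of {L, V} → SV | e | eV | ge.
V: inherits non-unit rules of {V} → SV | e | eV.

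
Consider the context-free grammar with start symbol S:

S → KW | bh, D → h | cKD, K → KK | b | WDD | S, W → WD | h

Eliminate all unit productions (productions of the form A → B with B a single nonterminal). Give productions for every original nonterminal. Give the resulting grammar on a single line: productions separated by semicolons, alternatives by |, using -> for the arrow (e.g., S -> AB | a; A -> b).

S -> KW | bh; D -> h | cKD; K -> b | KK | KW | bh | WDD; W -> h | WD

Unit productions: K->S.
Unit pairs (A ⇒* B via units): (K,S).
S: inherits non-unit rules of {S} → KW | bh.
D: inherits non-unit rules of {D} → cKD | h.
K: inherits non-unit rules of {K, S} → KK | KW | WDD | b | bh.
W: inherits non-unit rules of {W} → WD | h.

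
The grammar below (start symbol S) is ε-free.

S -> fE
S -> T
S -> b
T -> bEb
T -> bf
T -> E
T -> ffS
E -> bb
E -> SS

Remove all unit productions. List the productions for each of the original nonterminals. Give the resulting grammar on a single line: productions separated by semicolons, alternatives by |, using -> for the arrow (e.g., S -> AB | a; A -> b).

Unit productions: S->T, T->E.
Unit pairs (A ⇒* B via units): (S,E), (S,T), (T,E).
S: inherits non-unit rules of {E, S, T} → SS | b | bEb | bb | bf | fE | ffS.
E: inherits non-unit rules of {E} → SS | bb.
T: inherits non-unit rules of {E, T} → SS | bEb | bb | bf | ffS.

S -> b | SS | bb | bf | fE | bEb | ffS; E -> SS | bb; T -> SS | bb | bf | bEb | ffS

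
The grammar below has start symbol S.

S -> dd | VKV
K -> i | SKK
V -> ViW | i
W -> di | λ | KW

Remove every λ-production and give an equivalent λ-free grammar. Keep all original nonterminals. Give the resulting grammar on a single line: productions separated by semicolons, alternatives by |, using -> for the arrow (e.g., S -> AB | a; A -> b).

S -> dd | VKV; K -> i | SKK; V -> i | Vi | ViW; W -> K | KW | di

Nullable set: {W}.
V -> ViW: W nullable, giving Vi | ViW.
Drop W -> λ.
W -> KW: W nullable, giving K | KW.
Unchanged (no nullable symbols): S -> VKV; S -> dd; K -> SKK; K -> i; V -> i; W -> di.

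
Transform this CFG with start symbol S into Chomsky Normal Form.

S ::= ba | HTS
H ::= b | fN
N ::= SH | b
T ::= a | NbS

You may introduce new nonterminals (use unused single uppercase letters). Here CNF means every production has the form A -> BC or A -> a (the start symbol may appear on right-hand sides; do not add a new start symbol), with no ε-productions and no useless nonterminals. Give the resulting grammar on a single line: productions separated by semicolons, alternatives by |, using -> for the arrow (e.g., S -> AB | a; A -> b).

S -> BC | HD; A -> f; B -> b; C -> a; D -> TS; E -> BS; H -> b | AN; N -> b | SH; T -> a | NE

No ε-productions.
No unit productions to eliminate.
TERM: introduce C -> a, B -> b, A -> f and substitute in every rule of length ≥2.
BIN: S -> HTS becomes S -> HD, D -> TS; T -> NBS becomes T -> NE, E -> BS.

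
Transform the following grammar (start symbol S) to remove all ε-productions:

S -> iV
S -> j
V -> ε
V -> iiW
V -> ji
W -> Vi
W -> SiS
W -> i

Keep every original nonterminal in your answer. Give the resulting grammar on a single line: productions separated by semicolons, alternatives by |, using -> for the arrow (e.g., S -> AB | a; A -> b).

S -> i | j | iV; V -> ji | iiW; W -> i | Vi | SiS

Nullable set: {V}.
S -> iV: V nullable, giving i | iV.
Drop V -> ε.
W -> Vi: V nullable, giving Vi | i.
Unchanged (no nullable symbols): S -> j; V -> iiW; V -> ji; W -> SiS; W -> i.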